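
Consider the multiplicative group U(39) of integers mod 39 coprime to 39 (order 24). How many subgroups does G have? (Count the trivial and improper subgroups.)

|G| = 24, so by Lagrange every subgroup order divides 24. Divisors: 1, 2, 3, 4, 6, 8, 12, 24.
Subgroups by order — order 1: 1; order 2: 3; order 3: 1; order 4: 3; order 6: 3; order 8: 1; order 12: 3; order 24: 1.
Total: 1 + 3 + 1 + 3 + 3 + 1 + 3 + 1 = 16.

16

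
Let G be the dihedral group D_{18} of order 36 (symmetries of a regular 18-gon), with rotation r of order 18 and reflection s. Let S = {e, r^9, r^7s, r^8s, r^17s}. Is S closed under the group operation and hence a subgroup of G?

No

|S| = 5 does not divide |G| = 36, so by Lagrange S is not a subgroup.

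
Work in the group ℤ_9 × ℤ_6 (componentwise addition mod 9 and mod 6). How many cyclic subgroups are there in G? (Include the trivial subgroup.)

Each element a generates a cyclic subgroup ⟨a⟩; distinct elements may generate the same one (a cyclic group of order d has φ(d) generators).
Cyclic subgroups by order — order 1: 1; order 2: 1; order 3: 4; order 6: 4; order 9: 3; order 18: 3.
Total: 16.

16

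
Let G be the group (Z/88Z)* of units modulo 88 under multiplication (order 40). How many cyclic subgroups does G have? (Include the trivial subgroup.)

16

A cyclic subgroup of order d is generated by each of its φ(d) elements of order d, so the cyclic subgroups of order d number (#elements of order d)/φ(d).
Cyclic subgroups by order — order 1: 1; order 2: 7; order 5: 1; order 10: 7.
Total: 16.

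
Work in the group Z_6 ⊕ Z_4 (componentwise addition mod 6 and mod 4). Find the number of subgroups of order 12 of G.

3

|G| = 24 and 12 | 24, so subgroups of order 12 are possible by Lagrange.
The subgroups of order 12 are: {(0,0), (0,1), (0,2), (0,3), (2,0), (2,1), (2,2), (2,3), (4,0), (4,1), (4,2), (4,3)}; {(0,0), (0,2), (1,0), (1,2), (2,0), (2,2), (3,0), (3,2), (4,0), (4,2), (5,0), (5,2)}; {(0,0), (0,2), (1,1), (1,3), (2,0), (2,2), (3,1), (3,3), (4,0), (4,2), (5,1), (5,3)}.
So G has 3 subgroups of order 12.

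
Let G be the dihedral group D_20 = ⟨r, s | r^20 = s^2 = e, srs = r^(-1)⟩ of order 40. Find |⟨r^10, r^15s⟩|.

|⟨r^10⟩| = 2 and |⟨r^15s⟩| = 2, so |H| is a multiple of lcm(2, 2) = 2 and divides |G| = 40.
Closing under the operation: H = {e, r^10, r^5s, r^15s}, so |H| = 4.

4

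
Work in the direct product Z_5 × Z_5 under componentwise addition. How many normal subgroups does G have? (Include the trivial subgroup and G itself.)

8

G is abelian, so every subgroup is normal.
G has 8 subgroups in total, hence 8 normal subgroups.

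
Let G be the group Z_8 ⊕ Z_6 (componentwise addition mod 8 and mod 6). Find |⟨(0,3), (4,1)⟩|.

12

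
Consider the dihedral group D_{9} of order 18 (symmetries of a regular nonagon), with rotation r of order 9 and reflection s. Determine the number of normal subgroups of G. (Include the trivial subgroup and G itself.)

G has 16 subgroups. Checking conjugation-invariance by order — order 1: 1/1 normal; order 2: 0/9 normal; order 3: 1/1 normal; order 6: 0/3 normal; order 9: 1/1 normal; order 18: 1/1 normal.
Total normal subgroups: 4.

4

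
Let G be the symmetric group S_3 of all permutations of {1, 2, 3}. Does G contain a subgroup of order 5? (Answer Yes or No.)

No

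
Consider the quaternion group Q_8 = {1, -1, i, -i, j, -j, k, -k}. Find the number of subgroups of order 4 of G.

3

|G| = 8 and 4 | 8, so subgroups of order 4 are possible by Lagrange.
The subgroups of order 4 are: {1, -1, i, -i}; {1, -1, j, -j}; {1, -1, k, -k}.
So G has 3 subgroups of order 4.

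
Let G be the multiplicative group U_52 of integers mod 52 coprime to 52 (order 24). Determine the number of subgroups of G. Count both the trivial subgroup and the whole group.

16

|G| = 24, so by Lagrange every subgroup order divides 24. Divisors: 1, 2, 3, 4, 6, 8, 12, 24.
Subgroups by order — order 1: 1; order 2: 3; order 3: 1; order 4: 3; order 6: 3; order 8: 1; order 12: 3; order 24: 1.
Total: 1 + 3 + 1 + 3 + 3 + 1 + 3 + 1 = 16.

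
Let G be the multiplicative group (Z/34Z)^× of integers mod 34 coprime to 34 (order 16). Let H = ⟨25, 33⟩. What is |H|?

8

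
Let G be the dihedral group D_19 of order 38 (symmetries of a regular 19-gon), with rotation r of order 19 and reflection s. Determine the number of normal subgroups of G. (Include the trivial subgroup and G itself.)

G has 22 subgroups. Checking conjugation-invariance by order — order 1: 1/1 normal; order 2: 0/19 normal; order 19: 1/1 normal; order 38: 1/1 normal.
Total normal subgroups: 3.

3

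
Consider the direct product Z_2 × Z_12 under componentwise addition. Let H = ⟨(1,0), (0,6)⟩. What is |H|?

4

|⟨(1,0)⟩| = 2 and |⟨(0,6)⟩| = 2, so |H| is a multiple of lcm(2, 2) = 2 and divides |G| = 24.
Closing under the operation: H = {(0,0), (0,6), (1,0), (1,6)}, so |H| = 4.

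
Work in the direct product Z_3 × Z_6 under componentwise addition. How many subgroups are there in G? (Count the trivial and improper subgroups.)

|G| = 18, so by Lagrange every subgroup order divides 18. Divisors: 1, 2, 3, 6, 9, 18.
Subgroups by order — order 1: 1; order 2: 1; order 3: 4; order 6: 4; order 9: 1; order 18: 1.
Total: 1 + 1 + 4 + 4 + 1 + 1 = 12.

12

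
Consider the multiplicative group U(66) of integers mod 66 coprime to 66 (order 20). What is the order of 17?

Compute successive powers of 17 mod 66: 17, 25, 29, 31, 65, 49, 41, 37, …; 17^10 ≡ 1 (mod 66).
So |⟨17⟩| = 10.

10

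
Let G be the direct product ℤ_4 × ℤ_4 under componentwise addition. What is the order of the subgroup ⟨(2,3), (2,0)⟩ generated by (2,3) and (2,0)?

|⟨(2,3)⟩| = 4 and |⟨(2,0)⟩| = 2, so |H| is a multiple of lcm(4, 2) = 4 and divides |G| = 16.
Closing under the operation: H = {(0,0), (0,1), (0,2), (0,3), (2,0), (2,1), (2,2), (2,3)}, so |H| = 8.

8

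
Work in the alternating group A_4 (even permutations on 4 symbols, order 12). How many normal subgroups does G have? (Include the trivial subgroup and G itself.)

G has 10 subgroups. Checking conjugation-invariance by order — order 1: 1/1 normal; order 2: 0/3 normal; order 3: 0/4 normal; order 4: 1/1 normal; order 12: 1/1 normal.
Total normal subgroups: 3.

3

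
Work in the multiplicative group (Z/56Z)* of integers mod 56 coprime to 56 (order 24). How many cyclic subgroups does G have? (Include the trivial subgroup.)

Group the elements of G by the cyclic subgroup they generate; each cyclic subgroup of order d accounts for φ(d) elements.
Cyclic subgroups by order — order 1: 1; order 2: 7; order 3: 1; order 6: 7.
Total: 16.

16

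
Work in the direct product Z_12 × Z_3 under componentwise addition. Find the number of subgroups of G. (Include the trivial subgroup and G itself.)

|G| = 36, so by Lagrange every subgroup order divides 36. Divisors: 1, 2, 3, 4, 6, 9, 12, 18, 36.
Subgroups by order — order 1: 1; order 2: 1; order 3: 4; order 4: 1; order 6: 4; order 9: 1; order 12: 4; order 18: 1; order 36: 1.
Total: 1 + 1 + 4 + 1 + 4 + 1 + 4 + 1 + 1 = 18.

18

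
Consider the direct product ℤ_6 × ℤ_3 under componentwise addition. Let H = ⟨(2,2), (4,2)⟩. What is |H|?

9

|⟨(2,2)⟩| = 3 and |⟨(4,2)⟩| = 3, so |H| is a multiple of lcm(3, 3) = 3 and divides |G| = 18.
Closing under the operation: H = {(0,0), (0,1), (0,2), (2,0), (2,1), (2,2), (4,0), (4,1), (4,2)}, so |H| = 9.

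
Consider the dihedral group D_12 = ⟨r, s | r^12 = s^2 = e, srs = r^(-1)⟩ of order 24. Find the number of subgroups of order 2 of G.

|G| = 24 and 2 | 24, so subgroups of order 2 are possible by Lagrange.
The subgroups of order 2 are: {e, r^10s}; {e, r^11s}; {e, r^2s}; {e, r^3s}; … (13 in all).
So G has 13 subgroups of order 2.

13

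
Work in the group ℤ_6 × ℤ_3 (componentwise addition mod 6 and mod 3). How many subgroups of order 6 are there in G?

4

|G| = 18 and 6 | 18, so subgroups of order 6 are possible by Lagrange.
The subgroups of order 6 are: {(0,0), (0,1), (0,2), (3,0), (3,1), (3,2)}; {(0,0), (1,0), (2,0), (3,0), (4,0), (5,0)}; {(0,0), (1,1), (2,2), (3,0), (4,1), (5,2)}; {(0,0), (1,2), (2,1), (3,0), (4,2), (5,1)}.
So G has 4 subgroups of order 6.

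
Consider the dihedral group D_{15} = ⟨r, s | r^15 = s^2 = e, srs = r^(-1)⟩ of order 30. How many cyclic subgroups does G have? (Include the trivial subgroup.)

19

Each element a generates a cyclic subgroup ⟨a⟩; distinct elements may generate the same one (a cyclic group of order d has φ(d) generators).
Cyclic subgroups by order — order 1: 1; order 2: 15; order 3: 1; order 5: 1; order 15: 1.
Total: 19.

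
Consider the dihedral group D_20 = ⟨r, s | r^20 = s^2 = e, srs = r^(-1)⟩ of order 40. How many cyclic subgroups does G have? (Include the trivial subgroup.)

Each element a generates a cyclic subgroup ⟨a⟩; distinct elements may generate the same one (a cyclic group of order d has φ(d) generators).
Cyclic subgroups by order — order 1: 1; order 2: 21; order 4: 1; order 5: 1; order 10: 1; order 20: 1.
Total: 26.

26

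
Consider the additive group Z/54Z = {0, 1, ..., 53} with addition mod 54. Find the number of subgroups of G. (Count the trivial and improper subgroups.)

Subgroups of the cyclic group Z/54Z correspond bijectively to divisors of 54.
Divisors of 54: 1, 2, 3, 6, 9, 18, 27, 54.
So Z/54Z has 8 subgroups.

8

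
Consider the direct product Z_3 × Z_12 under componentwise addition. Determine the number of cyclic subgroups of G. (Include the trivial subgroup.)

15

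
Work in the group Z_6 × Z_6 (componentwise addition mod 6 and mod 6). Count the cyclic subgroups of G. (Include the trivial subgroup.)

20

Group the elements of G by the cyclic subgroup they generate; each cyclic subgroup of order d accounts for φ(d) elements.
Cyclic subgroups by order — order 1: 1; order 2: 3; order 3: 4; order 6: 12.
Total: 20.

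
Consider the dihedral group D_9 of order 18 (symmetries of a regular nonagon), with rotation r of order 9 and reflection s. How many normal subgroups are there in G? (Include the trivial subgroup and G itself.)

G has 16 subgroups. Checking conjugation-invariance by order — order 1: 1/1 normal; order 2: 0/9 normal; order 3: 1/1 normal; order 6: 0/3 normal; order 9: 1/1 normal; order 18: 1/1 normal.
Total normal subgroups: 4.

4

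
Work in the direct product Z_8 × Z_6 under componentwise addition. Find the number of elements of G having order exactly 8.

8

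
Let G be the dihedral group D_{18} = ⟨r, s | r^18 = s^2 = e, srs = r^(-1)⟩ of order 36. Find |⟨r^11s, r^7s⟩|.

|⟨r^11s⟩| = 2 and |⟨r^7s⟩| = 2, so |H| is a multiple of lcm(2, 2) = 2 and divides |G| = 36.
Closing under the operation: H = {e, r^2, r^4, r^6, r^8, r^10, r^12, r^14, r^16, rs, r^3s, r^5s, r^7s, r^9s, r^11s, r^13s, r^15s, r^17s}, so |H| = 18.

18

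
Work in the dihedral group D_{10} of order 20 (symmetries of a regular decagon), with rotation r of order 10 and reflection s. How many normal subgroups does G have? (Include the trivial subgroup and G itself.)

7

G has 22 subgroups. Checking conjugation-invariance by order — order 1: 1/1 normal; order 2: 1/11 normal; order 4: 0/5 normal; order 5: 1/1 normal; order 10: 3/3 normal; order 20: 1/1 normal.
Total normal subgroups: 7.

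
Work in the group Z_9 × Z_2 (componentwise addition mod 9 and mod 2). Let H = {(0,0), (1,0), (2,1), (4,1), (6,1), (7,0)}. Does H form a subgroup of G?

No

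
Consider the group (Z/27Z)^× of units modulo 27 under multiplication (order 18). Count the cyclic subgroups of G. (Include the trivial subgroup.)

Each element a generates a cyclic subgroup ⟨a⟩; distinct elements may generate the same one (a cyclic group of order d has φ(d) generators).
Cyclic subgroups by order — order 1: 1; order 2: 1; order 3: 1; order 6: 1; order 9: 1; order 18: 1.
Total: 6.

6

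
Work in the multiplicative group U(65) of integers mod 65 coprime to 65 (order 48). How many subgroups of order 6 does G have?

3

|G| = 48 and 6 | 48, so subgroups of order 6 are possible by Lagrange.
The subgroups of order 6 are: {1, 9, 14, 16, 29, 61}; {1, 16, 36, 51, 56, 61}; {1, 4, 16, 49, 61, 64}.
So G has 3 subgroups of order 6.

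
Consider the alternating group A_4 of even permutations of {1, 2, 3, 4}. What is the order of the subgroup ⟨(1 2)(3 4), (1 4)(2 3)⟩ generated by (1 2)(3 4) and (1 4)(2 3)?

|⟨(1 2)(3 4)⟩| = 2 and |⟨(1 4)(2 3)⟩| = 2, so |H| is a multiple of lcm(2, 2) = 2 and divides |G| = 12.
Closing under the operation: H = {e, (1 2)(3 4), (1 3)(2 4), (1 4)(2 3)}, so |H| = 4.

4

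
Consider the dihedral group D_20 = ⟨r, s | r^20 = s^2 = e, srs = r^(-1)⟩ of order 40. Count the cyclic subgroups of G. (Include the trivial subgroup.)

26

Each element a generates a cyclic subgroup ⟨a⟩; distinct elements may generate the same one (a cyclic group of order d has φ(d) generators).
Cyclic subgroups by order — order 1: 1; order 2: 21; order 4: 1; order 5: 1; order 10: 1; order 20: 1.
Total: 26.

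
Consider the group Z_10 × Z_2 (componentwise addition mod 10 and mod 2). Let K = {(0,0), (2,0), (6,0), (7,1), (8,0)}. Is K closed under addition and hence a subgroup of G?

(6,0) ∈ K but its inverse (4,0) ∉ K, so K is not a subgroup.

No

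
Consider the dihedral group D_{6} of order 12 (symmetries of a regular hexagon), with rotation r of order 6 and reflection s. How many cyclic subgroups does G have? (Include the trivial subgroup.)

Group the elements of G by the cyclic subgroup they generate; each cyclic subgroup of order d accounts for φ(d) elements.
Cyclic subgroups by order — order 1: 1; order 2: 7; order 3: 1; order 6: 1.
Total: 10.

10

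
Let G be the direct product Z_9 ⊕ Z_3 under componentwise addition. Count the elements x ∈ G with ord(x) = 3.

8

An element (a,b) has order lcm(ord(a), ord(b)); count pairs with lcm equal to 3.
Enumerating gives 8 such elements.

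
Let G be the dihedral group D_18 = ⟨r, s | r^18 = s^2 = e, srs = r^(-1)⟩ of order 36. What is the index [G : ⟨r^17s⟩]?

|⟨r^17s⟩| = 2 and |G| = 36.
By Lagrange, [G : H] = |G|/|H| = 36/2 = 18.

18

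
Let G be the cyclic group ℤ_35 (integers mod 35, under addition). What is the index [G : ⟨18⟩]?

1

|⟨18⟩| = 35 and |G| = 35.
By Lagrange, [G : H] = |G|/|H| = 35/35 = 1.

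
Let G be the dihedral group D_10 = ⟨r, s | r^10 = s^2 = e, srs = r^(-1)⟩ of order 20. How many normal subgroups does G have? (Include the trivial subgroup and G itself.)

G has 22 subgroups. Checking conjugation-invariance by order — order 1: 1/1 normal; order 2: 1/11 normal; order 4: 0/5 normal; order 5: 1/1 normal; order 10: 3/3 normal; order 20: 1/1 normal.
Total normal subgroups: 7.

7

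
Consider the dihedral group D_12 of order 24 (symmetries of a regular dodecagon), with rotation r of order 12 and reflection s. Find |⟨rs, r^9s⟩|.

6

|⟨rs⟩| = 2 and |⟨r^9s⟩| = 2, so |H| is a multiple of lcm(2, 2) = 2 and divides |G| = 24.
Closing under the operation: H = {e, r^4, r^8, rs, r^5s, r^9s}, so |H| = 6.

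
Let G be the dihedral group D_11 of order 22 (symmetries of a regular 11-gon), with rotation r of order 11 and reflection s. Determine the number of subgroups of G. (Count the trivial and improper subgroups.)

14

|G| = 22, so by Lagrange every subgroup order divides 22. Divisors: 1, 2, 11, 22.
Subgroups by order — order 1: 1; order 2: 11; order 11: 1; order 22: 1.
Total: 1 + 11 + 1 + 1 = 14.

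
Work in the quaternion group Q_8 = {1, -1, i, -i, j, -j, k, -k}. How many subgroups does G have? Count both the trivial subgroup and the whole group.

6

|G| = 8, so by Lagrange every subgroup order divides 8. Divisors: 1, 2, 4, 8.
Subgroups by order — order 1: 1; order 2: 1; order 4: 3; order 8: 1.
Total: 1 + 1 + 3 + 1 = 6.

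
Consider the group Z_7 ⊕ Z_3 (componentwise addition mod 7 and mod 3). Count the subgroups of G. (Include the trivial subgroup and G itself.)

|G| = 21, so by Lagrange every subgroup order divides 21. Divisors: 1, 3, 7, 21.
Subgroups by order — order 1: 1; order 3: 1; order 7: 1; order 21: 1.
Total: 1 + 1 + 1 + 1 = 4.

4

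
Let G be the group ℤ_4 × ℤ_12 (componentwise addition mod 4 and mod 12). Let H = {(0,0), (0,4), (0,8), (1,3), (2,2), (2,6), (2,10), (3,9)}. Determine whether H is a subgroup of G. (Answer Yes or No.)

No

Closure fails: (0,4) + (3,9) = (3,1) ∉ H. So H is not a subgroup.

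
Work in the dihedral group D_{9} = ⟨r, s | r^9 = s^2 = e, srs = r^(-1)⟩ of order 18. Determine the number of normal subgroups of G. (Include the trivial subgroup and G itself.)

4

G has 16 subgroups. Checking conjugation-invariance by order — order 1: 1/1 normal; order 2: 0/9 normal; order 3: 1/1 normal; order 6: 0/3 normal; order 9: 1/1 normal; order 18: 1/1 normal.
Total normal subgroups: 4.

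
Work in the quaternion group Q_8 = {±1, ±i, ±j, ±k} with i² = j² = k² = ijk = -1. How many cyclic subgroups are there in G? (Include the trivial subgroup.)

5

A cyclic subgroup of order d is generated by each of its φ(d) elements of order d, so the cyclic subgroups of order d number (#elements of order d)/φ(d).
Cyclic subgroups by order — order 1: 1; order 2: 1; order 4: 3.
Total: 5.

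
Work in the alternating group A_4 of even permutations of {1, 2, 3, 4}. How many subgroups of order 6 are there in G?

0

|G| = 12 and 6 | 12, so subgroups of order 6 are possible by Lagrange.
Checking all subgroups of G, none has order 6.
So G has 0 subgroups of order 6.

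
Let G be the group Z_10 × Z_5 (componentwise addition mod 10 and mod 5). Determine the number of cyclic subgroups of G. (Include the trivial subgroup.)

14

Each element a generates a cyclic subgroup ⟨a⟩; distinct elements may generate the same one (a cyclic group of order d has φ(d) generators).
Cyclic subgroups by order — order 1: 1; order 2: 1; order 5: 6; order 10: 6.
Total: 14.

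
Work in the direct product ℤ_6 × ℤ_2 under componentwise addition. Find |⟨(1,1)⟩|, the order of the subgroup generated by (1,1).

The order of (1,1) in Z_6 × Z_2 is lcm(ord(1) in Z_6, ord(1) in Z_2).
ord(1) = 6 and ord(1) = 2, so |⟨(1,1)⟩| = lcm(6, 2) = 6.

6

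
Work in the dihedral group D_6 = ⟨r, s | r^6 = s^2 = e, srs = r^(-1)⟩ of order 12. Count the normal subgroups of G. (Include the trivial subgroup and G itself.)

7

G has 16 subgroups. Checking conjugation-invariance by order — order 1: 1/1 normal; order 2: 1/7 normal; order 3: 1/1 normal; order 4: 0/3 normal; order 6: 3/3 normal; order 12: 1/1 normal.
Total normal subgroups: 7.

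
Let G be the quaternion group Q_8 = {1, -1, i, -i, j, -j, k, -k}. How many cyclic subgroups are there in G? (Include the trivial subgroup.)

A cyclic subgroup of order d is generated by each of its φ(d) elements of order d, so the cyclic subgroups of order d number (#elements of order d)/φ(d).
Cyclic subgroups by order — order 1: 1; order 2: 1; order 4: 3.
Total: 5.

5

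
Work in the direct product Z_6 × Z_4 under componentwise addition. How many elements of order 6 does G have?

6

An element (a,b) has order lcm(ord(a), ord(b)); count pairs with lcm equal to 6.
Enumerating gives 6 such elements.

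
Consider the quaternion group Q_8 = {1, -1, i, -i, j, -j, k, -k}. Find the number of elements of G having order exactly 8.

No element of G has order 8 (even though 8 | 8).

0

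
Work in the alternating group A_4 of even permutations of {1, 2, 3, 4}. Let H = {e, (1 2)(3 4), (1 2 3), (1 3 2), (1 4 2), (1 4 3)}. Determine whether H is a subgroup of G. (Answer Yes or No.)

(1 4 3) ∈ H but its inverse (1 3 4) ∉ H, so H is not a subgroup.

No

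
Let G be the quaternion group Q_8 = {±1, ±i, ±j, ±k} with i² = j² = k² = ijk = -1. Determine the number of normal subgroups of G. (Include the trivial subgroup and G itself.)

6

G has 6 subgroups. Checking conjugation-invariance by order — order 1: 1/1 normal; order 2: 1/1 normal; order 4: 3/3 normal; order 8: 1/1 normal.
Total normal subgroups: 6.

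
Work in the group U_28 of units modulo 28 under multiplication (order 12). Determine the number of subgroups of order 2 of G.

3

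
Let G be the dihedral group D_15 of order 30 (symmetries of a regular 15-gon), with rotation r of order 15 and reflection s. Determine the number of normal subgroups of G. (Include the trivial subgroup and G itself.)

G has 28 subgroups. Checking conjugation-invariance by order — order 1: 1/1 normal; order 2: 0/15 normal; order 3: 1/1 normal; order 5: 1/1 normal; order 6: 0/5 normal; order 10: 0/3 normal; order 15: 1/1 normal; order 30: 1/1 normal.
Total normal subgroups: 5.

5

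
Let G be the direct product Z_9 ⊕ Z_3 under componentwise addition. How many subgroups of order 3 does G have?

|G| = 27 and 3 | 27, so subgroups of order 3 are possible by Lagrange.
The subgroups of order 3 are: {(0,0), (0,1), (0,2)}; {(0,0), (3,0), (6,0)}; {(0,0), (3,1), (6,2)}; {(0,0), (3,2), (6,1)}.
So G has 4 subgroups of order 3.

4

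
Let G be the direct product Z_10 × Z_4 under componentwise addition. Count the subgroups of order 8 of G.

1

|G| = 40 and 8 | 40, so subgroups of order 8 are possible by Lagrange.
The subgroups of order 8 are: {(0,0), (0,1), (0,2), (0,3), (5,0), (5,1), (5,2), (5,3)}.
So G has 1 subgroup of order 8.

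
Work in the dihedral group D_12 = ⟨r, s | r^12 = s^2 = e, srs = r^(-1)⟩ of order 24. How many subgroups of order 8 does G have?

3

|G| = 24 and 8 | 24, so subgroups of order 8 are possible by Lagrange.
The subgroups of order 8 are: {e, r^3, r^6, r^9, rs, r^4s, r^7s, r^10s}; {e, r^3, r^6, r^9, r^2s, r^5s, r^8s, r^11s}; {e, r^3, r^6, r^9, s, r^3s, r^6s, r^9s}.
So G has 3 subgroups of order 8.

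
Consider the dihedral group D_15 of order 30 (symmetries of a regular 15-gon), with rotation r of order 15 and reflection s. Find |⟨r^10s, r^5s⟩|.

|⟨r^10s⟩| = 2 and |⟨r^5s⟩| = 2, so |H| is a multiple of lcm(2, 2) = 2 and divides |G| = 30.
Closing under the operation: H = {e, r^5, r^10, s, r^5s, r^10s}, so |H| = 6.

6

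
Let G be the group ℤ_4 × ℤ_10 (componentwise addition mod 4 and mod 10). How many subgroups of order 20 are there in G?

3

|G| = 40 and 20 | 40, so subgroups of order 20 are possible by Lagrange.
The subgroups of order 20 are: {(0,0), (0,1), (0,2), (0,3), (0,4), (0,5), (0,6), (0,7), (0,8), (0,9), (2,0), (2,1), (2,2), (2,3), (2,4), (2,5), (2,6), (2,7), (2,8), (2,9)}; {(0,0), (0,2), (0,4), (0,6), (0,8), (1,0), (1,2), (1,4), (1,6), (1,8), (2,0), (2,2), (2,4), (2,6), (2,8), (3,0), (3,2), (3,4), (3,6), (3,8)}; {(0,0), (0,2), (0,4), (0,6), (0,8), (1,1), (1,3), (1,5), (1,7), (1,9), (2,0), (2,2), (2,4), (2,6), (2,8), (3,1), (3,3), (3,5), (3,7), (3,9)}.
So G has 3 subgroups of order 20.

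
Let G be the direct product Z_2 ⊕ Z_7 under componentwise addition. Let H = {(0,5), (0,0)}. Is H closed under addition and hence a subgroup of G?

(0,5) ∈ H but its inverse (0,2) ∉ H, so H is not a subgroup.

No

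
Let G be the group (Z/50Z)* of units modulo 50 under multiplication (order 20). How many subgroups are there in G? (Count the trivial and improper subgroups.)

|G| = 20, so by Lagrange every subgroup order divides 20. Divisors: 1, 2, 4, 5, 10, 20.
Subgroups by order — order 1: 1; order 2: 1; order 4: 1; order 5: 1; order 10: 1; order 20: 1.
Total: 1 + 1 + 1 + 1 + 1 + 1 = 6.

6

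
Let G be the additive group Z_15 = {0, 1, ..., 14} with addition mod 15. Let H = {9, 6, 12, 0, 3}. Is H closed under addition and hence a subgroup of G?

Yes

|H| = 5 divides |G| = 15, consistent with Lagrange.
H contains the identity, every element's inverse is in H, and H is closed under +: it is a subgroup.
In fact H = ⟨3⟩.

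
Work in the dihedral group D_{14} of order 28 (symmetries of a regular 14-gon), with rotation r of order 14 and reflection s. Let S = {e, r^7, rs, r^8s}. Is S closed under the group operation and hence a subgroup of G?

|S| = 4 divides |G| = 28, consistent with Lagrange.
S contains the identity, every element's inverse is in S, and S is closed under ·: it is a subgroup.

Yes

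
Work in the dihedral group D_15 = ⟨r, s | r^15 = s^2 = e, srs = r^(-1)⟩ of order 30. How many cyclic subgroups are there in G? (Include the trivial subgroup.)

19

Group the elements of G by the cyclic subgroup they generate; each cyclic subgroup of order d accounts for φ(d) elements.
Cyclic subgroups by order — order 1: 1; order 2: 15; order 3: 1; order 5: 1; order 15: 1.
Total: 19.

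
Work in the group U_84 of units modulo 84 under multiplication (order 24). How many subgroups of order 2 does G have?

|G| = 24 and 2 | 24, so subgroups of order 2 are possible by Lagrange.
The subgroups of order 2 are: {1, 13}; {1, 29}; {1, 41}; {1, 43}; … (7 in all).
So G has 7 subgroups of order 2.

7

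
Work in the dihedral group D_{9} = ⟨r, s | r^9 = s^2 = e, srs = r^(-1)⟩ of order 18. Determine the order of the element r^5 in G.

9

Computing powers of r^5: the smallest k with (r^5)^k = e is k = 9.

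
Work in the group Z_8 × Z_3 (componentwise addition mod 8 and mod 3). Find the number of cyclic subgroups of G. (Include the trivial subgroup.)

8

A cyclic subgroup of order d is generated by each of its φ(d) elements of order d, so the cyclic subgroups of order d number (#elements of order d)/φ(d).
Cyclic subgroups by order — order 1: 1; order 2: 1; order 3: 1; order 4: 1; order 6: 1; order 8: 1; order 12: 1; order 24: 1.
Total: 8.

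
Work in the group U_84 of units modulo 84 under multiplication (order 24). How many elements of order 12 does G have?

No element of G has order 12 (even though 12 | 24).

0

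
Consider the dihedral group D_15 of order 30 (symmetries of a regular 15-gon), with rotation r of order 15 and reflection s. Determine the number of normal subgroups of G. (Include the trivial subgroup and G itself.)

G has 28 subgroups. Checking conjugation-invariance by order — order 1: 1/1 normal; order 2: 0/15 normal; order 3: 1/1 normal; order 5: 1/1 normal; order 6: 0/5 normal; order 10: 0/3 normal; order 15: 1/1 normal; order 30: 1/1 normal.
Total normal subgroups: 5.

5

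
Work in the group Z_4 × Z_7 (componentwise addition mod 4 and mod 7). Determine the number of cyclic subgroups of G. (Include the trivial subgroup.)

Each element a generates a cyclic subgroup ⟨a⟩; distinct elements may generate the same one (a cyclic group of order d has φ(d) generators).
Cyclic subgroups by order — order 1: 1; order 2: 1; order 4: 1; order 7: 1; order 14: 1; order 28: 1.
Total: 6.

6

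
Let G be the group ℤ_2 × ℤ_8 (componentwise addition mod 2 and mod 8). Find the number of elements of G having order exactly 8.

An element (a,b) has order lcm(ord(a), ord(b)); count pairs with lcm equal to 8.
Enumerating gives 8 such elements.

8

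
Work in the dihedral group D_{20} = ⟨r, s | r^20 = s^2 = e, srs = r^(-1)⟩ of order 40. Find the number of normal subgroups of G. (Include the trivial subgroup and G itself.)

G has 48 subgroups. Checking conjugation-invariance by order — order 1: 1/1 normal; order 2: 1/21 normal; order 4: 1/11 normal; order 5: 1/1 normal; order 8: 0/5 normal; order 10: 1/5 normal; order 20: 3/3 normal; order 40: 1/1 normal.
Total normal subgroups: 9.

9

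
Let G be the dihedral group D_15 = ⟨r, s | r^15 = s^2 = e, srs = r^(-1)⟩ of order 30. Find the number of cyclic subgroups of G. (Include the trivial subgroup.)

19

A cyclic subgroup of order d is generated by each of its φ(d) elements of order d, so the cyclic subgroups of order d number (#elements of order d)/φ(d).
Cyclic subgroups by order — order 1: 1; order 2: 15; order 3: 1; order 5: 1; order 15: 1.
Total: 19.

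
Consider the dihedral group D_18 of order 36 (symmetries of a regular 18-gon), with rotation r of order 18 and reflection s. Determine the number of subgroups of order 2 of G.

19

|G| = 36 and 2 | 36, so subgroups of order 2 are possible by Lagrange.
The subgroups of order 2 are: {e, r^10s}; {e, r^11s}; {e, r^12s}; {e, r^13s}; … (19 in all).
So G has 19 subgroups of order 2.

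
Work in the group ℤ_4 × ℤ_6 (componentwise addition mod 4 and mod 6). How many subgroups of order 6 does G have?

3

|G| = 24 and 6 | 24, so subgroups of order 6 are possible by Lagrange.
The subgroups of order 6 are: {(0,0), (0,1), (0,2), (0,3), (0,4), (0,5)}; {(0,0), (0,2), (0,4), (2,0), (2,2), (2,4)}; {(0,0), (0,2), (0,4), (2,1), (2,3), (2,5)}.
So G has 3 subgroups of order 6.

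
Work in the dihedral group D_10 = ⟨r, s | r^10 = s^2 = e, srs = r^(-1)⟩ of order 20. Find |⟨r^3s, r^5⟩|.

|⟨r^3s⟩| = 2 and |⟨r^5⟩| = 2, so |H| is a multiple of lcm(2, 2) = 2 and divides |G| = 20.
Closing under the operation: H = {e, r^5, r^3s, r^8s}, so |H| = 4.

4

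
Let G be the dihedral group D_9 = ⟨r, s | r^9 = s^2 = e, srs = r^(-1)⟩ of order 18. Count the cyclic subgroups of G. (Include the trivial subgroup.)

12

Each element a generates a cyclic subgroup ⟨a⟩; distinct elements may generate the same one (a cyclic group of order d has φ(d) generators).
Cyclic subgroups by order — order 1: 1; order 2: 9; order 3: 1; order 9: 1.
Total: 12.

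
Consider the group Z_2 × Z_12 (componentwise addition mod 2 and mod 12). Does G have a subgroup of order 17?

No

17 does not divide |G| = 24, so by Lagrange no subgroup of order 17 exists.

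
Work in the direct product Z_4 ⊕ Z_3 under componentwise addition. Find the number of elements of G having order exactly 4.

2

An element (a,b) has order lcm(ord(a), ord(b)); count pairs with lcm equal to 4.
Enumerating gives 2 such elements.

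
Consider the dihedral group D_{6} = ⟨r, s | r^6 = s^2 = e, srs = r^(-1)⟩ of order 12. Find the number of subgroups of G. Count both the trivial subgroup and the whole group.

16

|G| = 12, so by Lagrange every subgroup order divides 12. Divisors: 1, 2, 3, 4, 6, 12.
Subgroups by order — order 1: 1; order 2: 7; order 3: 1; order 4: 3; order 6: 3; order 12: 1.
Total: 1 + 7 + 1 + 3 + 3 + 1 = 16.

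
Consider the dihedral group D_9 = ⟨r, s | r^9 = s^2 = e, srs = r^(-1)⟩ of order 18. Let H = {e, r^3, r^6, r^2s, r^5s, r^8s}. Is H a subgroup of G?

Yes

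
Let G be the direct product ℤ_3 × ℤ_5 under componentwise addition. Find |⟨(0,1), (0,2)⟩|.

|⟨(0,1)⟩| = 5 and |⟨(0,2)⟩| = 5, so |H| is a multiple of lcm(5, 5) = 5 and divides |G| = 15.
Closing under the operation: H = {(0,0), (0,1), (0,2), (0,3), (0,4)}, so |H| = 5.

5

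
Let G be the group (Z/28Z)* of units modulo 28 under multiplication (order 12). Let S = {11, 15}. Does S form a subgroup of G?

The identity 1 ∉ S, so S is not a subgroup.

No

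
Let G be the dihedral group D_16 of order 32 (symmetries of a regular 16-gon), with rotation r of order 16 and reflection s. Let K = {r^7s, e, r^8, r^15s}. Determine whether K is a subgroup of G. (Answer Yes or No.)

Yes

|K| = 4 divides |G| = 32, consistent with Lagrange.
K contains the identity, every element's inverse is in K, and K is closed under ·: it is a subgroup.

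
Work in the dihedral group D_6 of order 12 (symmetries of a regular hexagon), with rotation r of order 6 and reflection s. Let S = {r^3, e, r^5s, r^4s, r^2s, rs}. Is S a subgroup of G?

No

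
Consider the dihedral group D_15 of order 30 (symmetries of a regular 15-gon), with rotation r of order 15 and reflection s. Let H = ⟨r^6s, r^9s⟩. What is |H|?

10

|⟨r^6s⟩| = 2 and |⟨r^9s⟩| = 2, so |H| is a multiple of lcm(2, 2) = 2 and divides |G| = 30.
Closing under the operation: H = {e, r^3, r^6, r^9, r^12, s, r^3s, r^6s, r^9s, r^12s}, so |H| = 10.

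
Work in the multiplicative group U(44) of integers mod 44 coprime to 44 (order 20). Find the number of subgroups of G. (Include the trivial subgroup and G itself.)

|G| = 20, so by Lagrange every subgroup order divides 20. Divisors: 1, 2, 4, 5, 10, 20.
Subgroups by order — order 1: 1; order 2: 3; order 4: 1; order 5: 1; order 10: 3; order 20: 1.
Total: 1 + 3 + 1 + 1 + 3 + 1 = 10.

10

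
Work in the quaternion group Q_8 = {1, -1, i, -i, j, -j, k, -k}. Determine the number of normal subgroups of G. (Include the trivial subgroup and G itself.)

6

G has 6 subgroups. Checking conjugation-invariance by order — order 1: 1/1 normal; order 2: 1/1 normal; order 4: 3/3 normal; order 8: 1/1 normal.
Total normal subgroups: 6.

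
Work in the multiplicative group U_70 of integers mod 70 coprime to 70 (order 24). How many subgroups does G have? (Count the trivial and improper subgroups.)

|G| = 24, so by Lagrange every subgroup order divides 24. Divisors: 1, 2, 3, 4, 6, 8, 12, 24.
Subgroups by order — order 1: 1; order 2: 3; order 3: 1; order 4: 3; order 6: 3; order 8: 1; order 12: 3; order 24: 1.
Total: 1 + 3 + 1 + 3 + 3 + 1 + 3 + 1 = 16.

16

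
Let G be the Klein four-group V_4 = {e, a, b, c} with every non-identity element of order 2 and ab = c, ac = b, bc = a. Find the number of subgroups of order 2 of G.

3

|G| = 4 and 2 | 4, so subgroups of order 2 are possible by Lagrange.
The subgroups of order 2 are: {e, a}; {e, b}; {e, c}.
So G has 3 subgroups of order 2.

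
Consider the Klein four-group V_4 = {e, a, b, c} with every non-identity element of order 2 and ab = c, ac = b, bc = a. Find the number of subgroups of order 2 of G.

3

|G| = 4 and 2 | 4, so subgroups of order 2 are possible by Lagrange.
The subgroups of order 2 are: {e, a}; {e, b}; {e, c}.
So G has 3 subgroups of order 2.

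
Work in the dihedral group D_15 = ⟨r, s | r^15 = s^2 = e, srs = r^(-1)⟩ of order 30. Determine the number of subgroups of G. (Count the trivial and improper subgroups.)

|G| = 30, so by Lagrange every subgroup order divides 30. Divisors: 1, 2, 3, 5, 6, 10, 15, 30.
Subgroups by order — order 1: 1; order 2: 15; order 3: 1; order 5: 1; order 6: 5; order 10: 3; order 15: 1; order 30: 1.
Total: 1 + 15 + 1 + 1 + 5 + 3 + 1 + 1 = 28.

28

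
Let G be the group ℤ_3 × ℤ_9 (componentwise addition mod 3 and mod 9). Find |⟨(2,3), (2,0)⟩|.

|⟨(2,3)⟩| = 3 and |⟨(2,0)⟩| = 3, so |H| is a multiple of lcm(3, 3) = 3 and divides |G| = 27.
Closing under the operation: H = {(0,0), (0,3), (0,6), (1,0), (1,3), (1,6), (2,0), (2,3), (2,6)}, so |H| = 9.

9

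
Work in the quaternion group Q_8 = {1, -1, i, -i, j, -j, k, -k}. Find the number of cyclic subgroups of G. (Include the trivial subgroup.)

5

Each element a generates a cyclic subgroup ⟨a⟩; distinct elements may generate the same one (a cyclic group of order d has φ(d) generators).
Cyclic subgroups by order — order 1: 1; order 2: 1; order 4: 3.
Total: 5.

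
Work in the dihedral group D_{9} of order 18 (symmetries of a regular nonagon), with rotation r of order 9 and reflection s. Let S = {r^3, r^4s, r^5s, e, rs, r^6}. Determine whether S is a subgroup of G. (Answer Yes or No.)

Closure fails: r^6 · rs = r^7s ∉ S. So S is not a subgroup.

No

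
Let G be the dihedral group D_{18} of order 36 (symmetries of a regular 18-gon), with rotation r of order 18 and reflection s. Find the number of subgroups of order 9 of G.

1

|G| = 36 and 9 | 36, so subgroups of order 9 are possible by Lagrange.
The subgroups of order 9 are: {e, r^2, r^4, r^6, r^8, r^10, r^12, r^14, r^16}.
So G has 1 subgroup of order 9.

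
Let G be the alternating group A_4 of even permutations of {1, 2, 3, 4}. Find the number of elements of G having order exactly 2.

3

The elements of order 2 are: (1 2)(3 4), (1 3)(2 4), (1 4)(2 3).
That's 3.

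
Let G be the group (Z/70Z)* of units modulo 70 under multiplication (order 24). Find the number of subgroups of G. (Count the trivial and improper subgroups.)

16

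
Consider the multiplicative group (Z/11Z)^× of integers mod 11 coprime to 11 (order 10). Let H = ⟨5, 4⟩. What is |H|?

5

|⟨5⟩| = 5 and |⟨4⟩| = 5, so |H| is a multiple of lcm(5, 5) = 5 and divides |G| = 10.
Closing under the operation: H = {1, 3, 4, 5, 9}, so |H| = 5.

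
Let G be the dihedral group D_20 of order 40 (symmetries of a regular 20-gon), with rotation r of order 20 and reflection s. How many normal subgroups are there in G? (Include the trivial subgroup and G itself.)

G has 48 subgroups. Checking conjugation-invariance by order — order 1: 1/1 normal; order 2: 1/21 normal; order 4: 1/11 normal; order 5: 1/1 normal; order 8: 0/5 normal; order 10: 1/5 normal; order 20: 3/3 normal; order 40: 1/1 normal.
Total normal subgroups: 9.

9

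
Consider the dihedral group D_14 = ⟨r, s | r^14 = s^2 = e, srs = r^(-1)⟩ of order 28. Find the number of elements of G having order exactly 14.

6

The elements of order 14 are: r, r^3, r^5, r^9, r^11, r^13.
That's 6.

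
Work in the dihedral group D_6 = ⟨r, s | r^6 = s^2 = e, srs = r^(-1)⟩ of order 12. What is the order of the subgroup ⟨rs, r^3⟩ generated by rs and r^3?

4

|⟨rs⟩| = 2 and |⟨r^3⟩| = 2, so |H| is a multiple of lcm(2, 2) = 2 and divides |G| = 12.
Closing under the operation: H = {e, r^3, rs, r^4s}, so |H| = 4.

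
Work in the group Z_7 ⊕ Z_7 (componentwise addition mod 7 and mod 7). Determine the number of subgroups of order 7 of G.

|G| = 49 and 7 | 49, so subgroups of order 7 are possible by Lagrange.
The subgroups of order 7 are: {(0,0), (0,1), (0,2), (0,3), (0,4), (0,5), (0,6)}; {(0,0), (1,0), (2,0), (3,0), (4,0), (5,0), (6,0)}; {(0,0), (1,1), (2,2), (3,3), (4,4), (5,5), (6,6)}; {(0,0), (1,2), (2,4), (3,6), (4,1), (5,3), (6,5)}; … (8 in all).
So G has 8 subgroups of order 7.

8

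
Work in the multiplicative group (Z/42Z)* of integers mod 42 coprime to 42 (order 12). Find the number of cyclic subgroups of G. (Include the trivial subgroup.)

A cyclic subgroup of order d is generated by each of its φ(d) elements of order d, so the cyclic subgroups of order d number (#elements of order d)/φ(d).
Cyclic subgroups by order — order 1: 1; order 2: 3; order 3: 1; order 6: 3.
Total: 8.

8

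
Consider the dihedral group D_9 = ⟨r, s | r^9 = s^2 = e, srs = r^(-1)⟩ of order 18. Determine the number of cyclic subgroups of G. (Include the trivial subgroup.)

A cyclic subgroup of order d is generated by each of its φ(d) elements of order d, so the cyclic subgroups of order d number (#elements of order d)/φ(d).
Cyclic subgroups by order — order 1: 1; order 2: 9; order 3: 1; order 9: 1.
Total: 12.

12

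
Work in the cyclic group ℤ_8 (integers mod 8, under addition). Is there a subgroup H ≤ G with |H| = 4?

Yes

4 | 8. A subgroup of order 4 is {0, 2, 4, 6}.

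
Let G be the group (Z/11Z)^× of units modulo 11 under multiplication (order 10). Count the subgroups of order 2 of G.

|G| = 10 and 2 | 10, so subgroups of order 2 are possible by Lagrange.
The subgroups of order 2 are: {1, 10}.
So G has 1 subgroup of order 2.

1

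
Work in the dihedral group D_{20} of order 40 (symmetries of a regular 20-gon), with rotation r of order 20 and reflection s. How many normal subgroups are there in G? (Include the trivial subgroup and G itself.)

9

G has 48 subgroups. Checking conjugation-invariance by order — order 1: 1/1 normal; order 2: 1/21 normal; order 4: 1/11 normal; order 5: 1/1 normal; order 8: 0/5 normal; order 10: 1/5 normal; order 20: 3/3 normal; order 40: 1/1 normal.
Total normal subgroups: 9.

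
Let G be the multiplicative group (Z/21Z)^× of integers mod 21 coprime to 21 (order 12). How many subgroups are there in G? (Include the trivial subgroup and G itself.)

10

|G| = 12, so by Lagrange every subgroup order divides 12. Divisors: 1, 2, 3, 4, 6, 12.
Subgroups by order — order 1: 1; order 2: 3; order 3: 1; order 4: 1; order 6: 3; order 12: 1.
Total: 1 + 3 + 1 + 1 + 3 + 1 = 10.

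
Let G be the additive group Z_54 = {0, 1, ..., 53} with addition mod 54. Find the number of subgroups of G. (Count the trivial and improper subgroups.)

A cyclic group of order 54 has exactly one subgroup for each divisor of 54.
Divisors of 54: 1, 2, 3, 6, 9, 18, 27, 54.
So Z_54 has 8 subgroups.

8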